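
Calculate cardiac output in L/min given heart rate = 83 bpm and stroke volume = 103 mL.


CO = HR * SV
CO = 83 * 103 / 1000
CO = 8.549 L/min


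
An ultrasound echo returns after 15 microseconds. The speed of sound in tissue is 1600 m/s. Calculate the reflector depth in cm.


depth = c * t / 2
t = 15 us = 1.5000e-05 s
depth = 1600 * 1.5000e-05 / 2
depth = 0.012 m = 1.2 cm


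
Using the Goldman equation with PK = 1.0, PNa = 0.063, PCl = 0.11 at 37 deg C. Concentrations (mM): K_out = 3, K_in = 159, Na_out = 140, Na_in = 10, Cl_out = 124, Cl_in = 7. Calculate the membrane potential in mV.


Vm = (RT/F)*ln((PK*Ko + PNa*Nao + PCl*Cli)/(PK*Ki + PNa*Nai + PCl*Clo))
Numer = 12.59, Denom = 173.27
Vm = -70.07 mV


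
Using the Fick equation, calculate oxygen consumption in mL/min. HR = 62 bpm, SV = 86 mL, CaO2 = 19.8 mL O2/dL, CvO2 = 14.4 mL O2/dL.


CO = HR*SV = 62*86/1000 = 5.332 L/min
a-v O2 diff = 19.8 - 14.4 = 5.4 mL/dL
VO2 = CO * (CaO2-CvO2) * 10 dL/L
VO2 = 5.332 * 5.4 * 10
VO2 = 287.9 mL/min


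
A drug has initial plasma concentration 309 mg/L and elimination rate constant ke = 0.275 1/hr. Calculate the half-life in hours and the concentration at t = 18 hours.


t_half = ln(2) / ke = 0.693147 / 0.275 = 2.521 hr
C(t) = C0 * exp(-ke*t) = 309 * exp(-0.275*18)
C(18) = 2.189 mg/L


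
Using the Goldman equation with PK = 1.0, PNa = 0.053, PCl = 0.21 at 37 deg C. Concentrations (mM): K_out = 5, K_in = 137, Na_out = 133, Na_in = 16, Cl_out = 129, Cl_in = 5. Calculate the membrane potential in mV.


Vm = (RT/F)*ln((PK*Ko + PNa*Nao + PCl*Cli)/(PK*Ki + PNa*Nai + PCl*Clo))
Numer = 13.099, Denom = 164.938
Vm = -67.7 mV


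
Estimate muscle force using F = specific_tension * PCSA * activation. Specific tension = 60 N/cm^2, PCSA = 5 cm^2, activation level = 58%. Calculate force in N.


F = sigma * PCSA * activation
F = 60 * 5 * 0.58
F = 174 N


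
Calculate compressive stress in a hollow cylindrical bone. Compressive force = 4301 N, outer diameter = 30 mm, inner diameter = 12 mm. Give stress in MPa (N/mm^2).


A = pi*(r_o^2 - r_i^2)
r_o = 15 mm, r_i = 6 mm
A = 593.761 mm^2
sigma = F/A = 4301 / 593.761
sigma = 7.244 MPa


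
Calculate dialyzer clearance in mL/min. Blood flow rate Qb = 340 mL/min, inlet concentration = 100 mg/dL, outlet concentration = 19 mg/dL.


K = Qb * (Cb_in - Cb_out) / Cb_in
K = 340 * (100 - 19) / 100
K = 275.4 mL/min


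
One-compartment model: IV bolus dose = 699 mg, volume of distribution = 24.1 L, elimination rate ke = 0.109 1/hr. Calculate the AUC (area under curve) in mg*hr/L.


C0 = Dose/Vd = 699/24.1 = 29.0041 mg/L
AUC = C0/ke = 29.0041/0.109
AUC = 266.1 mg*hr/L


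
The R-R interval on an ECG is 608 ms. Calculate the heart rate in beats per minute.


HR = 60 / RR_interval(s)
RR = 608 ms = 0.608 s
HR = 60 / 0.608 = 98.68 bpm


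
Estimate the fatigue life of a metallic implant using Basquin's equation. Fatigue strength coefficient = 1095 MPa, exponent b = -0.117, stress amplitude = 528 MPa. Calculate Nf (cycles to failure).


sigma_a = sigma_f' * (2Nf)^b
2Nf = (sigma_a/sigma_f')^(1/b)
2Nf = (528/1095)^(1/-0.117)
2Nf = 509.94466
Nf = 255


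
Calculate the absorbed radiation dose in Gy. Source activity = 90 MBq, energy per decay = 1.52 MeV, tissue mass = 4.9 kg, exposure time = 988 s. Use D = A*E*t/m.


A = 90 MBq = 9.0000e+07 Bq
E = 1.52 MeV = 2.43504e-13 J
D = A*E*t/m = 9.0000e+07*2.43504e-13*988/4.9
D = 0.004419 Gy


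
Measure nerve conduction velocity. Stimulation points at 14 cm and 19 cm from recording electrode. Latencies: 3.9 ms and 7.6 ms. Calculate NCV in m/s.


Distance = (19 - 14) / 100 = 0.05 m
dt = (7.6 - 3.9) / 1000 = 0.0037 s
NCV = dist / dt = 13.51 m/s


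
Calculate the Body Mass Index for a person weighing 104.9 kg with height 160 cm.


BMI = weight / height^2
height = 160 cm = 1.6 m
BMI = 104.9 / 1.6^2
BMI = 40.98 kg/m^2


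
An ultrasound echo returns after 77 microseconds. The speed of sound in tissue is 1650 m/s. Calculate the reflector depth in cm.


depth = c * t / 2
t = 77 us = 7.7000e-05 s
depth = 1650 * 7.7000e-05 / 2
depth = 0.063525 m = 6.3525 cm


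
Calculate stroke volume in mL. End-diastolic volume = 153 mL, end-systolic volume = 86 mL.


SV = EDV - ESV
SV = 153 - 86
SV = 67 mL


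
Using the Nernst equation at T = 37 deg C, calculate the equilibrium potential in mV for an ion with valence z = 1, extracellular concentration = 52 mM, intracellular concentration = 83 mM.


E = (RT/(zF)) * ln(C_out/C_in)
T = 37 + 273.15 = 310.15 K
E = (8.314 * 310.15 / (1 * 96485)) * ln(52/83)
E = -12.5 mV


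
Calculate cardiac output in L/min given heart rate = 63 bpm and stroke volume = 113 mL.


CO = HR * SV
CO = 63 * 113 / 1000
CO = 7.119 L/min


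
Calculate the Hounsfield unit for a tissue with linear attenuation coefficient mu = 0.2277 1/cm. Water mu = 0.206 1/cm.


HU = ((mu_tissue - mu_water) / mu_water) * 1000
HU = ((0.2277 - 0.206) / 0.206) * 1000
HU = 105.3


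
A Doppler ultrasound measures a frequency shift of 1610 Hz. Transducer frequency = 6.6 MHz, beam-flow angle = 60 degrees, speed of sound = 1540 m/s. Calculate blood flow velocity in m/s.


v = fd * c / (2 * f0 * cos(theta))
v = 1610 * 1540 / (2 * 6.6000e+06 * cos(60))
v = 0.3757 m/s


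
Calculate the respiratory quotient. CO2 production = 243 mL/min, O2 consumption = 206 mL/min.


RQ = VCO2 / VO2
RQ = 243 / 206
RQ = 1.18


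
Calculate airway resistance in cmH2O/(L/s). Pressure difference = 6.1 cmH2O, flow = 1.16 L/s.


R = dP / flow
R = 6.1 / 1.16
R = 5.259 cmH2O/(L/s)


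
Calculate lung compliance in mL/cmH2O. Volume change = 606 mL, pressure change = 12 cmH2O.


C = dV / dP
C = 606 / 12
C = 50.5 mL/cmH2O


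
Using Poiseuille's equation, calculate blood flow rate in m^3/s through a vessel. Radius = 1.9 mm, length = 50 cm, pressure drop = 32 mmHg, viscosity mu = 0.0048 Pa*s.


Q = pi*r^4*dP / (8*mu*L)
r = 0.0019 m, L = 0.5 m
dP = 32 mmHg = 4266.304 Pa
Q = 9.0973e-06 m^3/s


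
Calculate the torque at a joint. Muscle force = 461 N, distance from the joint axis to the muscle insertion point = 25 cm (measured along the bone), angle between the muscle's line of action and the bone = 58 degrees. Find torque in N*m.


Torque = F * d * sin(theta)   (moment arm = d*sin(theta))
d = 25 cm = 0.25 m
Torque = 461 * 0.25 * sin(58)
Torque = 97.74 N*m


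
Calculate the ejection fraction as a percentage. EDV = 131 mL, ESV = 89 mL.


SV = EDV - ESV = 131 - 89 = 42 mL
EF = SV/EDV * 100 = 42/131 * 100
EF = 32.06%


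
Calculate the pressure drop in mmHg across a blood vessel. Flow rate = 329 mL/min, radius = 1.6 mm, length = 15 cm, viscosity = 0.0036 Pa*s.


dP = 8*mu*L*Q / (pi*r^4)
Q = 329 mL/min = 5.48333e-06 m^3/s
dP = 1150.53 Pa = 1150.53 / 133.322 mmHg = 8.63 mmHg


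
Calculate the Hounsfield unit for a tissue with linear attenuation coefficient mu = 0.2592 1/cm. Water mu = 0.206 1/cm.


HU = ((mu_tissue - mu_water) / mu_water) * 1000
HU = ((0.2592 - 0.206) / 0.206) * 1000
HU = 258.3


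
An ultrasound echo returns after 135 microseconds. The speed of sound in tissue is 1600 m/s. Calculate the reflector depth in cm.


depth = c * t / 2
t = 135 us = 1.3500e-04 s
depth = 1600 * 1.3500e-04 / 2
depth = 0.108 m = 10.8 cm


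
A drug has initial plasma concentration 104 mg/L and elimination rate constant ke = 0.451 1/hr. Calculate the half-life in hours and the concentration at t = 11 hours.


t_half = ln(2) / ke = 0.693147 / 0.451 = 1.537 hr
C(t) = C0 * exp(-ke*t) = 104 * exp(-0.451*11)
C(11) = 0.7286 mg/L


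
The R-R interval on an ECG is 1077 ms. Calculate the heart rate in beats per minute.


HR = 60 / RR_interval(s)
RR = 1077 ms = 1.077 s
HR = 60 / 1.077 = 55.71 bpm


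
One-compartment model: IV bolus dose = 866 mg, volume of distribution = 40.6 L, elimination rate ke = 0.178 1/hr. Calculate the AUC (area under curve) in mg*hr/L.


C0 = Dose/Vd = 866/40.6 = 21.33 mg/L
AUC = C0/ke = 21.33/0.178
AUC = 119.8 mg*hr/L


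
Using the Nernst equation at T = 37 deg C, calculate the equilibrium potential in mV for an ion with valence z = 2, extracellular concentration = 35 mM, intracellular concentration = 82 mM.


E = (RT/(zF)) * ln(C_out/C_in)
T = 37 + 273.15 = 310.15 K
E = (8.314 * 310.15 / (2 * 96485)) * ln(35/82)
E = -11.38 mV


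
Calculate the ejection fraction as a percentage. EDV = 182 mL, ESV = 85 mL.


SV = EDV - ESV = 182 - 85 = 97 mL
EF = SV/EDV * 100 = 97/182 * 100
EF = 53.3%


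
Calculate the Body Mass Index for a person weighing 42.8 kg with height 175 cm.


BMI = weight / height^2
height = 175 cm = 1.75 m
BMI = 42.8 / 1.75^2
BMI = 13.98 kg/m^2


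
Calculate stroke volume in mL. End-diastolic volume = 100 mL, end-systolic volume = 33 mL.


SV = EDV - ESV
SV = 100 - 33
SV = 67 mL


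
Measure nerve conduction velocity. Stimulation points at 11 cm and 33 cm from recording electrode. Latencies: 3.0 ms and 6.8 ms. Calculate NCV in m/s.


Distance = (33 - 11) / 100 = 0.22 m
dt = (6.8 - 3.0) / 1000 = 0.0038 s
NCV = dist / dt = 57.89 m/s


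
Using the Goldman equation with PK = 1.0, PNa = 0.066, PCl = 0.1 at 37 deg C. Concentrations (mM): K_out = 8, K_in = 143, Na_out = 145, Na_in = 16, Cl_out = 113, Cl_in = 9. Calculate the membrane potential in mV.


Vm = (RT/F)*ln((PK*Ko + PNa*Nao + PCl*Cli)/(PK*Ki + PNa*Nai + PCl*Clo))
Numer = 18.47, Denom = 155.356
Vm = -56.91 mV


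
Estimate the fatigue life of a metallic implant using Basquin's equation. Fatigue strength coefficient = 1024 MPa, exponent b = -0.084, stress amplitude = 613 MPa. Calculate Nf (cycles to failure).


sigma_a = sigma_f' * (2Nf)^b
2Nf = (sigma_a/sigma_f')^(1/b)
2Nf = (613/1024)^(1/-0.084)
2Nf = 449.62555
Nf = 224.8


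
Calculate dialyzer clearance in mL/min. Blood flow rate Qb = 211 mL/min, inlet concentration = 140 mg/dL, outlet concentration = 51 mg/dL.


K = Qb * (Cb_in - Cb_out) / Cb_in
K = 211 * (140 - 51) / 140
K = 134.1 mL/min


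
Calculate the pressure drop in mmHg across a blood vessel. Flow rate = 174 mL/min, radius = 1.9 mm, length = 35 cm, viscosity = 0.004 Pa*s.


dP = 8*mu*L*Q / (pi*r^4)
Q = 174 mL/min = 2.9e-06 m^3/s
dP = 793.326 Pa = 793.326 / 133.322 mmHg = 5.95 mmHg


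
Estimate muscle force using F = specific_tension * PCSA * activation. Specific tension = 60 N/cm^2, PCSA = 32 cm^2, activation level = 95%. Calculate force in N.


F = sigma * PCSA * activation
F = 60 * 32 * 0.95
F = 1824 N


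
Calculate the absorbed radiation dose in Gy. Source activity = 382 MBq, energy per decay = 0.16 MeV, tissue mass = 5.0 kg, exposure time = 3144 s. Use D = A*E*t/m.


A = 382 MBq = 3.8200e+08 Bq
E = 0.16 MeV = 2.5632e-14 J
D = A*E*t/m = 3.8200e+08*2.5632e-14*3144/5.0
D = 0.006157 Gy


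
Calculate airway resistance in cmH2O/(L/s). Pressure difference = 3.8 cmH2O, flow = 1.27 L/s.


R = dP / flow
R = 3.8 / 1.27
R = 2.992 cmH2O/(L/s)


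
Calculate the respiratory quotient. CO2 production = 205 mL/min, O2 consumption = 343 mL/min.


RQ = VCO2 / VO2
RQ = 205 / 343
RQ = 0.5977


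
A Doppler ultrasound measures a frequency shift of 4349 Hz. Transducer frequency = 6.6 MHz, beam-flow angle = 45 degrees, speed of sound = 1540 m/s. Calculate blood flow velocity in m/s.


v = fd * c / (2 * f0 * cos(theta))
v = 4349 * 1540 / (2 * 6.6000e+06 * cos(45))
v = 0.7175 m/s


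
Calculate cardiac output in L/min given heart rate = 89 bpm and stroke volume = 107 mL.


CO = HR * SV
CO = 89 * 107 / 1000
CO = 9.523 L/min


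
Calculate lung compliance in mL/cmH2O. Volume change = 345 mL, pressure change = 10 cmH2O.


C = dV / dP
C = 345 / 10
C = 34.5 mL/cmH2O


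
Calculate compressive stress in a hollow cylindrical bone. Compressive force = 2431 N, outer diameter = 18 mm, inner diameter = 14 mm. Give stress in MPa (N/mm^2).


A = pi*(r_o^2 - r_i^2)
r_o = 9 mm, r_i = 7 mm
A = 100.531 mm^2
sigma = F/A = 2431 / 100.531
sigma = 24.18 MPa


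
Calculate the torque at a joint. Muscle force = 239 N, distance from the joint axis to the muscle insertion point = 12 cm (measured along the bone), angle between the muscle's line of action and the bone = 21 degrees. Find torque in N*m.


Torque = F * d * sin(theta)   (moment arm = d*sin(theta))
d = 12 cm = 0.12 m
Torque = 239 * 0.12 * sin(21)
Torque = 10.28 N*m


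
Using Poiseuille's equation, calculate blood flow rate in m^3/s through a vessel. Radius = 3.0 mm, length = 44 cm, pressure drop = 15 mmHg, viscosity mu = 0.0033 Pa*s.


Q = pi*r^4*dP / (8*mu*L)
r = 0.003 m, L = 0.44 m
dP = 15 mmHg = 1999.83 Pa
Q = 4.3810e-05 m^3/s


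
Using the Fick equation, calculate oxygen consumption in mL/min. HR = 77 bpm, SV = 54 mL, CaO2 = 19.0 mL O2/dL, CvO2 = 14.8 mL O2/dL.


CO = HR*SV = 77*54/1000 = 4.158 L/min
a-v O2 diff = 19.0 - 14.8 = 4.2 mL/dL
VO2 = CO * (CaO2-CvO2) * 10 dL/L
VO2 = 4.158 * 4.2 * 10
VO2 = 174.6 mL/min


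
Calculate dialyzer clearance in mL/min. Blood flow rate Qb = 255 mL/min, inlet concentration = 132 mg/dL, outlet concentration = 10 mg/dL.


K = Qb * (Cb_in - Cb_out) / Cb_in
K = 255 * (132 - 10) / 132
K = 235.7 mL/min


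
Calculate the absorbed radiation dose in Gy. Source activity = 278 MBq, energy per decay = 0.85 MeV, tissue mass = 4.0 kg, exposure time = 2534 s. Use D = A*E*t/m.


A = 278 MBq = 2.7800e+08 Bq
E = 0.85 MeV = 1.3617e-13 J
D = A*E*t/m = 2.7800e+08*1.3617e-13*2534/4.0
D = 0.02398 Gy


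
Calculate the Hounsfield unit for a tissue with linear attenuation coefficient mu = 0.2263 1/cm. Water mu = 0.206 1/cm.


HU = ((mu_tissue - mu_water) / mu_water) * 1000
HU = ((0.2263 - 0.206) / 0.206) * 1000
HU = 98.54


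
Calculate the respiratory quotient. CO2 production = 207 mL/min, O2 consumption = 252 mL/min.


RQ = VCO2 / VO2
RQ = 207 / 252
RQ = 0.8214


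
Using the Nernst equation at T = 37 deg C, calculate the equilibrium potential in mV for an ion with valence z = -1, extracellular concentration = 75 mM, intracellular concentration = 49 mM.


E = (RT/(zF)) * ln(C_out/C_in)
T = 37 + 273.15 = 310.15 K
E = (8.314 * 310.15 / (-1 * 96485)) * ln(75/49)
E = -11.38 mV


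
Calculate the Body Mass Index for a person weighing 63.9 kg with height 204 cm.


BMI = weight / height^2
height = 204 cm = 2.04 m
BMI = 63.9 / 2.04^2
BMI = 15.35 kg/m^2


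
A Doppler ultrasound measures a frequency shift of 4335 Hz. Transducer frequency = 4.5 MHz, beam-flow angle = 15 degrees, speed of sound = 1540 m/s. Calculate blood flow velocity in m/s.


v = fd * c / (2 * f0 * cos(theta))
v = 4335 * 1540 / (2 * 4.5000e+06 * cos(15))
v = 0.7679 m/s


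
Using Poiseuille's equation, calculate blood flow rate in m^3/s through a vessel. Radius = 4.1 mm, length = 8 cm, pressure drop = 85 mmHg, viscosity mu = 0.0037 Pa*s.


Q = pi*r^4*dP / (8*mu*L)
r = 0.0041 m, L = 0.08 m
dP = 85 mmHg = 11332.37 Pa
Q = 0.004248 m^3/s


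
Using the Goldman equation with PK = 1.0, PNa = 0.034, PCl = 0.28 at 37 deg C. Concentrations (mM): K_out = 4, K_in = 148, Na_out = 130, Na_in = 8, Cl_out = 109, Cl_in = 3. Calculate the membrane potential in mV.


Vm = (RT/F)*ln((PK*Ko + PNa*Nao + PCl*Cli)/(PK*Ki + PNa*Nai + PCl*Clo))
Numer = 9.26, Denom = 178.792
Vm = -79.12 mV


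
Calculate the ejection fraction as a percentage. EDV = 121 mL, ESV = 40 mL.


SV = EDV - ESV = 121 - 40 = 81 mL
EF = SV/EDV * 100 = 81/121 * 100
EF = 66.94%


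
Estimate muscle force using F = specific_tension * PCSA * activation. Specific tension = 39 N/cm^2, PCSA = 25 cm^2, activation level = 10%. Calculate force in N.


F = sigma * PCSA * activation
F = 39 * 25 * 0.1
F = 97.5 N


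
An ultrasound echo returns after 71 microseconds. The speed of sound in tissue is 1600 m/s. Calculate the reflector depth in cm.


depth = c * t / 2
t = 71 us = 7.1000e-05 s
depth = 1600 * 7.1000e-05 / 2
depth = 0.0568 m = 5.68 cm


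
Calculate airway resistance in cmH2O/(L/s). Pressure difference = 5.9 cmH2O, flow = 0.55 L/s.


R = dP / flow
R = 5.9 / 0.55
R = 10.73 cmH2O/(L/s)


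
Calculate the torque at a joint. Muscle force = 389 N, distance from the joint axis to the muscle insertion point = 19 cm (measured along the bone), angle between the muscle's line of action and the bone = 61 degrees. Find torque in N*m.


Torque = F * d * sin(theta)   (moment arm = d*sin(theta))
d = 19 cm = 0.19 m
Torque = 389 * 0.19 * sin(61)
Torque = 64.64 N*m


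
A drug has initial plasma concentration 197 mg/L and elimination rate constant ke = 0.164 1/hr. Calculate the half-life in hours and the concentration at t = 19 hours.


t_half = ln(2) / ke = 0.693147 / 0.164 = 4.227 hr
C(t) = C0 * exp(-ke*t) = 197 * exp(-0.164*19)
C(19) = 8.734 mg/L


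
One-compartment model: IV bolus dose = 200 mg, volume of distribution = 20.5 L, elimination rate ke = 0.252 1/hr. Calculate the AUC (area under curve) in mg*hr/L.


C0 = Dose/Vd = 200/20.5 = 9.7561 mg/L
AUC = C0/ke = 9.7561/0.252
AUC = 38.71 mg*hr/L


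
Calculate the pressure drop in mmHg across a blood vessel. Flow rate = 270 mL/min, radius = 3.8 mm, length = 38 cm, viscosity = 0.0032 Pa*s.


dP = 8*mu*L*Q / (pi*r^4)
Q = 270 mL/min = 4.5e-06 m^3/s
dP = 66.827 Pa = 66.827 / 133.322 mmHg = 0.5012 mmHg


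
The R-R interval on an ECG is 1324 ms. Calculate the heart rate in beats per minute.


HR = 60 / RR_interval(s)
RR = 1324 ms = 1.324 s
HR = 60 / 1.324 = 45.32 bpm


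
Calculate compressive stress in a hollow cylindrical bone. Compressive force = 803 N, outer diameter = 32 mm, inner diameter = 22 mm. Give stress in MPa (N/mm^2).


A = pi*(r_o^2 - r_i^2)
r_o = 16 mm, r_i = 11 mm
A = 424.115 mm^2
sigma = F/A = 803 / 424.115
sigma = 1.893 MPa


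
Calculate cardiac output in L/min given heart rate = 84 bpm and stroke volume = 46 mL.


CO = HR * SV
CO = 84 * 46 / 1000
CO = 3.864 L/min


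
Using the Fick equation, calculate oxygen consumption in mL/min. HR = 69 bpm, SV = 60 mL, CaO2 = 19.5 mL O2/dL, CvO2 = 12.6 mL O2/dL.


CO = HR*SV = 69*60/1000 = 4.14 L/min
a-v O2 diff = 19.5 - 12.6 = 6.9 mL/dL
VO2 = CO * (CaO2-CvO2) * 10 dL/L
VO2 = 4.14 * 6.9 * 10
VO2 = 285.7 mL/min


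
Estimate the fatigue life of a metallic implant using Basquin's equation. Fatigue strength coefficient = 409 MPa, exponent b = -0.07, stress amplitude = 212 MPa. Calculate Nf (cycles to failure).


sigma_a = sigma_f' * (2Nf)^b
2Nf = (sigma_a/sigma_f')^(1/b)
2Nf = (212/409)^(1/-0.07)
2Nf = 11938.878
Nf = 5969


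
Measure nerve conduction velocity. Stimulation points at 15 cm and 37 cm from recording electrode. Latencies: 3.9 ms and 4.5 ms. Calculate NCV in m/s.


Distance = (37 - 15) / 100 = 0.22 m
dt = (4.5 - 3.9) / 1000 = 6.0000e-04 s
NCV = dist / dt = 366.7 m/s


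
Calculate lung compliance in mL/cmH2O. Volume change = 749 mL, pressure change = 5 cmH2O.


C = dV / dP
C = 749 / 5
C = 149.8 mL/cmH2O


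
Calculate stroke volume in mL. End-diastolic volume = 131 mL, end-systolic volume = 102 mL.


SV = EDV - ESV
SV = 131 - 102
SV = 29 mL


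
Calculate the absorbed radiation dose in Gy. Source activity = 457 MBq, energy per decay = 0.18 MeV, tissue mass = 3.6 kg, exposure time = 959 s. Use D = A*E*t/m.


A = 457 MBq = 4.5700e+08 Bq
E = 0.18 MeV = 2.8836e-14 J
D = A*E*t/m = 4.5700e+08*2.8836e-14*959/3.6
D = 0.00351 Gy


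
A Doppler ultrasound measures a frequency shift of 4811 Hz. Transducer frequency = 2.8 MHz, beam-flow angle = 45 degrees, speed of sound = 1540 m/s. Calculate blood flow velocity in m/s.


v = fd * c / (2 * f0 * cos(theta))
v = 4811 * 1540 / (2 * 2.8000e+06 * cos(45))
v = 1.871 m/s


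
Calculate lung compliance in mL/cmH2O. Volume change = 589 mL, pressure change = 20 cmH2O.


C = dV / dP
C = 589 / 20
C = 29.45 mL/cmH2O


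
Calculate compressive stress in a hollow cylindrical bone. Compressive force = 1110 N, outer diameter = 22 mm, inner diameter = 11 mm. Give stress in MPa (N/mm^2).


A = pi*(r_o^2 - r_i^2)
r_o = 11 mm, r_i = 5.5 mm
A = 285.1 mm^2
sigma = F/A = 1110 / 285.1
sigma = 3.893 MPa


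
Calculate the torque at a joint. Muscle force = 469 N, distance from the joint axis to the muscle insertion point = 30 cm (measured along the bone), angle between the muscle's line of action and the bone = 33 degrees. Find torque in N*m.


Torque = F * d * sin(theta)   (moment arm = d*sin(theta))
d = 30 cm = 0.3 m
Torque = 469 * 0.3 * sin(33)
Torque = 76.63 N*m


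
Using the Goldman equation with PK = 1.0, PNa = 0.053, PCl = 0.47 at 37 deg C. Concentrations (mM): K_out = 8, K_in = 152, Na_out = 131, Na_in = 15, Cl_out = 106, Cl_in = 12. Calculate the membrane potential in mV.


Vm = (RT/F)*ln((PK*Ko + PNa*Nao + PCl*Cli)/(PK*Ki + PNa*Nai + PCl*Clo))
Numer = 20.583, Denom = 202.615
Vm = -61.12 mV


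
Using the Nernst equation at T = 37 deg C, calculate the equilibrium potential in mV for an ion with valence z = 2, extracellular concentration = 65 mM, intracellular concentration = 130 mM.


E = (RT/(zF)) * ln(C_out/C_in)
T = 37 + 273.15 = 310.15 K
E = (8.314 * 310.15 / (2 * 96485)) * ln(65/130)
E = -9.262 mV


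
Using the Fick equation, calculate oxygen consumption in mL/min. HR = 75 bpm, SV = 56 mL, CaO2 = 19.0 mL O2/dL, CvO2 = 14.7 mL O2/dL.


CO = HR*SV = 75*56/1000 = 4.2 L/min
a-v O2 diff = 19.0 - 14.7 = 4.3 mL/dL
VO2 = CO * (CaO2-CvO2) * 10 dL/L
VO2 = 4.2 * 4.3 * 10
VO2 = 180.6 mL/min


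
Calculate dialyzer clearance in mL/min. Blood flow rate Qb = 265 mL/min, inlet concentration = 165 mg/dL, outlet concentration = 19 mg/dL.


K = Qb * (Cb_in - Cb_out) / Cb_in
K = 265 * (165 - 19) / 165
K = 234.5 mL/min


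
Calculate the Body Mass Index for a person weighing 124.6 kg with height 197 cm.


BMI = weight / height^2
height = 197 cm = 1.97 m
BMI = 124.6 / 1.97^2
BMI = 32.11 kg/m^2


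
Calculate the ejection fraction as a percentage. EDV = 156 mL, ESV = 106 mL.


SV = EDV - ESV = 156 - 106 = 50 mL
EF = SV/EDV * 100 = 50/156 * 100
EF = 32.05%


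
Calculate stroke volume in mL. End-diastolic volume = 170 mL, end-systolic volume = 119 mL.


SV = EDV - ESV
SV = 170 - 119
SV = 51 mL


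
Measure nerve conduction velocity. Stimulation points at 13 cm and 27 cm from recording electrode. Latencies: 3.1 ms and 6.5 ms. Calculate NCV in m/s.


Distance = (27 - 13) / 100 = 0.14 m
dt = (6.5 - 3.1) / 1000 = 0.0034 s
NCV = dist / dt = 41.18 m/s


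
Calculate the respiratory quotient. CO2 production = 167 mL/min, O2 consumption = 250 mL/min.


RQ = VCO2 / VO2
RQ = 167 / 250
RQ = 0.668


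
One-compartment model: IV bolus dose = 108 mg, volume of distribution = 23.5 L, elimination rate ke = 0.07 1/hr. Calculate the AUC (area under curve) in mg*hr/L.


C0 = Dose/Vd = 108/23.5 = 4.59574 mg/L
AUC = C0/ke = 4.59574/0.07
AUC = 65.65 mg*hr/L


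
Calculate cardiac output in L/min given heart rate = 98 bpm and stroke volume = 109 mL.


CO = HR * SV
CO = 98 * 109 / 1000
CO = 10.68 L/min


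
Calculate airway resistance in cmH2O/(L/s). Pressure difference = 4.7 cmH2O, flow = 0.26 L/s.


R = dP / flow
R = 4.7 / 0.26
R = 18.08 cmH2O/(L/s)


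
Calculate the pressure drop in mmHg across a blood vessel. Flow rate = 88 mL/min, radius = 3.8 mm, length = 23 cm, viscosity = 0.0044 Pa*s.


dP = 8*mu*L*Q / (pi*r^4)
Q = 88 mL/min = 1.46667e-06 m^3/s
dP = 18.1267 Pa = 18.1267 / 133.322 mmHg = 0.136 mmHg


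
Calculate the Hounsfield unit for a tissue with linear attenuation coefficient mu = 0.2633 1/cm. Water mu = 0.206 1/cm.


HU = ((mu_tissue - mu_water) / mu_water) * 1000
HU = ((0.2633 - 0.206) / 0.206) * 1000
HU = 278.2


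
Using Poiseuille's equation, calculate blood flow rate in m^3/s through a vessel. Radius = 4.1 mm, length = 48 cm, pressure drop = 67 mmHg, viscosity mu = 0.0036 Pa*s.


Q = pi*r^4*dP / (8*mu*L)
r = 0.0041 m, L = 0.48 m
dP = 67 mmHg = 8932.574 Pa
Q = 5.7363e-04 m^3/s


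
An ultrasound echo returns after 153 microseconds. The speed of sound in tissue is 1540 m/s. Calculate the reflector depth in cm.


depth = c * t / 2
t = 153 us = 1.5300e-04 s
depth = 1540 * 1.5300e-04 / 2
depth = 0.11781 m = 11.781 cm


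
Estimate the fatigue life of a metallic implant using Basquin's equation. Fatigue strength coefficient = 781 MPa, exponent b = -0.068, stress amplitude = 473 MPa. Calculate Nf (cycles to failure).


sigma_a = sigma_f' * (2Nf)^b
2Nf = (sigma_a/sigma_f')^(1/b)
2Nf = (473/781)^(1/-0.068)
2Nf = 1595.117
Nf = 797.6


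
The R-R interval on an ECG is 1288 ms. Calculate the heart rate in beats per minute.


HR = 60 / RR_interval(s)
RR = 1288 ms = 1.288 s
HR = 60 / 1.288 = 46.58 bpm


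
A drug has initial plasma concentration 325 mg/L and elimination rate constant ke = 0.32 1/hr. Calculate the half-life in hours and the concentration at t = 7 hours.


t_half = ln(2) / ke = 0.693147 / 0.32 = 2.166 hr
C(t) = C0 * exp(-ke*t) = 325 * exp(-0.32*7)
C(7) = 34.6 mg/L


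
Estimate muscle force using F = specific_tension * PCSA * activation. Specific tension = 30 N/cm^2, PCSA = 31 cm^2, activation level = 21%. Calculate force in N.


F = sigma * PCSA * activation
F = 30 * 31 * 0.21
F = 195.3 N


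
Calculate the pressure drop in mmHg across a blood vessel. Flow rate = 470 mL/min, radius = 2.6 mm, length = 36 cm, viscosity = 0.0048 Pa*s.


dP = 8*mu*L*Q / (pi*r^4)
Q = 470 mL/min = 7.83333e-06 m^3/s
dP = 754.287 Pa = 754.287 / 133.322 mmHg = 5.658 mmHg


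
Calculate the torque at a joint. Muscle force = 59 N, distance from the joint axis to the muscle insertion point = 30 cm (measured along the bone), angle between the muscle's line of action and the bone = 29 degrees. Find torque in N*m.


Torque = F * d * sin(theta)   (moment arm = d*sin(theta))
d = 30 cm = 0.3 m
Torque = 59 * 0.3 * sin(29)
Torque = 8.581 N*m


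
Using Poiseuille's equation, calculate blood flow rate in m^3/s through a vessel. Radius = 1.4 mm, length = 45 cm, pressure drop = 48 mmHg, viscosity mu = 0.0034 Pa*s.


Q = pi*r^4*dP / (8*mu*L)
r = 0.0014 m, L = 0.45 m
dP = 48 mmHg = 6399.456 Pa
Q = 6.3099e-06 m^3/s


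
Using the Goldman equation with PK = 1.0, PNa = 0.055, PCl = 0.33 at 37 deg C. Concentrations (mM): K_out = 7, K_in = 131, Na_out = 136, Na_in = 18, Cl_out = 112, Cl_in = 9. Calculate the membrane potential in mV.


Vm = (RT/F)*ln((PK*Ko + PNa*Nao + PCl*Cli)/(PK*Ki + PNa*Nai + PCl*Clo))
Numer = 17.45, Denom = 168.95
Vm = -60.67 mV


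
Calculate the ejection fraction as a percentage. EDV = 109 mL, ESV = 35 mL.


SV = EDV - ESV = 109 - 35 = 74 mL
EF = SV/EDV * 100 = 74/109 * 100
EF = 67.89%


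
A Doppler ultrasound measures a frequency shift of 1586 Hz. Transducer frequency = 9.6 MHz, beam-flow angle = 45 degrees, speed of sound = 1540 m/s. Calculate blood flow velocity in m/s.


v = fd * c / (2 * f0 * cos(theta))
v = 1586 * 1540 / (2 * 9.6000e+06 * cos(45))
v = 0.1799 m/s


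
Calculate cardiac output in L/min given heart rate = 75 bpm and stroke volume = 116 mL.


CO = HR * SV
CO = 75 * 116 / 1000
CO = 8.7 L/min


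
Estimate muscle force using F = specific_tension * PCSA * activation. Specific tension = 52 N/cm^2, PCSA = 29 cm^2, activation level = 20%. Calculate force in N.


F = sigma * PCSA * activation
F = 52 * 29 * 0.2
F = 301.6 N


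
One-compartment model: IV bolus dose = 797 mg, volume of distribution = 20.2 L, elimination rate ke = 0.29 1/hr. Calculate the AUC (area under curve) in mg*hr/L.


C0 = Dose/Vd = 797/20.2 = 39.4554 mg/L
AUC = C0/ke = 39.4554/0.29
AUC = 136.1 mg*hr/L


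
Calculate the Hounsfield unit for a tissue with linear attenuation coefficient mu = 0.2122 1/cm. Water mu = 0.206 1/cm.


HU = ((mu_tissue - mu_water) / mu_water) * 1000
HU = ((0.2122 - 0.206) / 0.206) * 1000
HU = 30.1


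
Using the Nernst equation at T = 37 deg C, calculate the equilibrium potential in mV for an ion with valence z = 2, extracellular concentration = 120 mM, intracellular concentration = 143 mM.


E = (RT/(zF)) * ln(C_out/C_in)
T = 37 + 273.15 = 310.15 K
E = (8.314 * 310.15 / (2 * 96485)) * ln(120/143)
E = -2.343 mV


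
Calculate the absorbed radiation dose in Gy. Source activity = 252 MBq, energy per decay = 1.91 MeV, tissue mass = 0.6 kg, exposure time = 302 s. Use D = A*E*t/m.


A = 252 MBq = 2.5200e+08 Bq
E = 1.91 MeV = 3.05982e-13 J
D = A*E*t/m = 2.5200e+08*3.05982e-13*302/0.6
D = 0.03881 Gy


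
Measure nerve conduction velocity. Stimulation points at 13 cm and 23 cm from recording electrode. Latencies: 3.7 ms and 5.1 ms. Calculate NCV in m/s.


Distance = (23 - 13) / 100 = 0.1 m
dt = (5.1 - 3.7) / 1000 = 0.0014 s
NCV = dist / dt = 71.43 m/s


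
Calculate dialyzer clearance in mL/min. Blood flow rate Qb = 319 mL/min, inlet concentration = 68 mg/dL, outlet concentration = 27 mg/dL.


K = Qb * (Cb_in - Cb_out) / Cb_in
K = 319 * (68 - 27) / 68
K = 192.3 mL/min


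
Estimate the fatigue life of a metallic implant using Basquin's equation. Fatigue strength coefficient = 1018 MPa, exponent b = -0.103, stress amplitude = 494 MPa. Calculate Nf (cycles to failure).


sigma_a = sigma_f' * (2Nf)^b
2Nf = (sigma_a/sigma_f')^(1/b)
2Nf = (494/1018)^(1/-0.103)
2Nf = 1118.7831
Nf = 559.4


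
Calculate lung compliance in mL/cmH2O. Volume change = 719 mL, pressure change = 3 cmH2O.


C = dV / dP
C = 719 / 3
C = 239.7 mL/cmH2O


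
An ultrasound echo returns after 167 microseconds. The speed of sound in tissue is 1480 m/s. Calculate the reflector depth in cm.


depth = c * t / 2
t = 167 us = 1.6700e-04 s
depth = 1480 * 1.6700e-04 / 2
depth = 0.12358 m = 12.358 cm


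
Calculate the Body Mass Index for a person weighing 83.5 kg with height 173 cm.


BMI = weight / height^2
height = 173 cm = 1.73 m
BMI = 83.5 / 1.73^2
BMI = 27.9 kg/m^2


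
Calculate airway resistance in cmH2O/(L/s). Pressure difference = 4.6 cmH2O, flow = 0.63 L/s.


R = dP / flow
R = 4.6 / 0.63
R = 7.302 cmH2O/(L/s)


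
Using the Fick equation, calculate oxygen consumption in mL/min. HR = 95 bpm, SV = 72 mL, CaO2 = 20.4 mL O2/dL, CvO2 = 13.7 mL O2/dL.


CO = HR*SV = 95*72/1000 = 6.84 L/min
a-v O2 diff = 20.4 - 13.7 = 6.7 mL/dL
VO2 = CO * (CaO2-CvO2) * 10 dL/L
VO2 = 6.84 * 6.7 * 10
VO2 = 458.3 mL/min


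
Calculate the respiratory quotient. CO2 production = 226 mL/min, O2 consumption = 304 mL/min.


RQ = VCO2 / VO2
RQ = 226 / 304
RQ = 0.7434


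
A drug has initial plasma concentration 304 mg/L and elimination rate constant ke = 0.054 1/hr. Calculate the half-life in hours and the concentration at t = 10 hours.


t_half = ln(2) / ke = 0.693147 / 0.054 = 12.84 hr
C(t) = C0 * exp(-ke*t) = 304 * exp(-0.054*10)
C(10) = 177.2 mg/L


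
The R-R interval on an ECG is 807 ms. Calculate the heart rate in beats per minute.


HR = 60 / RR_interval(s)
RR = 807 ms = 0.807 s
HR = 60 / 0.807 = 74.35 bpm


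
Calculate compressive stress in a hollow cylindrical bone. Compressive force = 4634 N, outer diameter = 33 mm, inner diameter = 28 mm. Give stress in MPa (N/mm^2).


A = pi*(r_o^2 - r_i^2)
r_o = 16.5 mm, r_i = 14 mm
A = 239.546 mm^2
sigma = F/A = 4634 / 239.546
sigma = 19.34 MPa


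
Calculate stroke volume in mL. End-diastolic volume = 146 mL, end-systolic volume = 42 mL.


SV = EDV - ESV
SV = 146 - 42
SV = 104 mL


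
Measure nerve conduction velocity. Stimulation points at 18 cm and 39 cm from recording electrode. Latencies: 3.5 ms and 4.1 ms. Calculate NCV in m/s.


Distance = (39 - 18) / 100 = 0.21 m
dt = (4.1 - 3.5) / 1000 = 6.0000e-04 s
NCV = dist / dt = 350 m/s


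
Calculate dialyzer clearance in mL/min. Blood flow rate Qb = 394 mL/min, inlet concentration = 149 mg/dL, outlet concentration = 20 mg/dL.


K = Qb * (Cb_in - Cb_out) / Cb_in
K = 394 * (149 - 20) / 149
K = 341.1 mL/min


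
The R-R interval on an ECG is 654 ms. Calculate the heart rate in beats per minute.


HR = 60 / RR_interval(s)
RR = 654 ms = 0.654 s
HR = 60 / 0.654 = 91.74 bpm


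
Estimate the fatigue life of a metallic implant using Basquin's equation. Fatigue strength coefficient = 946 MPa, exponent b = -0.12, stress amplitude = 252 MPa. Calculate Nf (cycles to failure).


sigma_a = sigma_f' * (2Nf)^b
2Nf = (sigma_a/sigma_f')^(1/b)
2Nf = (252/946)^(1/-0.12)
2Nf = 61294.517
Nf = 3.065e+04


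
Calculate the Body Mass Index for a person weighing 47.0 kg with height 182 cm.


BMI = weight / height^2
height = 182 cm = 1.82 m
BMI = 47.0 / 1.82^2
BMI = 14.19 kg/m^2


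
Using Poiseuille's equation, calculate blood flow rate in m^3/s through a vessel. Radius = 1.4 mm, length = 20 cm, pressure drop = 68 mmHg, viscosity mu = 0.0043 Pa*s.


Q = pi*r^4*dP / (8*mu*L)
r = 0.0014 m, L = 0.2 m
dP = 68 mmHg = 9065.896 Pa
Q = 1.5903e-05 m^3/s


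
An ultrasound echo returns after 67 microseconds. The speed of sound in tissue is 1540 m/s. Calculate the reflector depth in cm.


depth = c * t / 2
t = 67 us = 6.7000e-05 s
depth = 1540 * 6.7000e-05 / 2
depth = 0.05159 m = 5.159 cm


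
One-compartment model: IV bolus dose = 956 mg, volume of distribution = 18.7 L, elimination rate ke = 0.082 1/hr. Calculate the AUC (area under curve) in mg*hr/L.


C0 = Dose/Vd = 956/18.7 = 51.123 mg/L
AUC = C0/ke = 51.123/0.082
AUC = 623.5 mg*hr/L


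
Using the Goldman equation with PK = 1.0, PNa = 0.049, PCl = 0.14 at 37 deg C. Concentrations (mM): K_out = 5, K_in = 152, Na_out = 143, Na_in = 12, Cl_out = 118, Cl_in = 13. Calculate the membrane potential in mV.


Vm = (RT/F)*ln((PK*Ko + PNa*Nao + PCl*Cli)/(PK*Ki + PNa*Nai + PCl*Clo))
Numer = 13.827, Denom = 169.108
Vm = -66.92 mV


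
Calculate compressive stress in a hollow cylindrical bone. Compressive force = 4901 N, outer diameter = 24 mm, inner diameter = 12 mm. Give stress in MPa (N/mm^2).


A = pi*(r_o^2 - r_i^2)
r_o = 12 mm, r_i = 6 mm
A = 339.292 mm^2
sigma = F/A = 4901 / 339.292
sigma = 14.44 MPa


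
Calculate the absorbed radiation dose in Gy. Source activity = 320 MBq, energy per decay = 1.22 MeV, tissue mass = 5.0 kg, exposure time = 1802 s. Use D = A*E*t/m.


A = 320 MBq = 3.2000e+08 Bq
E = 1.22 MeV = 1.95444e-13 J
D = A*E*t/m = 3.2000e+08*1.95444e-13*1802/5.0
D = 0.02254 Gy


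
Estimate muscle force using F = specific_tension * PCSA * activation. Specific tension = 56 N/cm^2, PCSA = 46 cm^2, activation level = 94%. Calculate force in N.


F = sigma * PCSA * activation
F = 56 * 46 * 0.94
F = 2421 N


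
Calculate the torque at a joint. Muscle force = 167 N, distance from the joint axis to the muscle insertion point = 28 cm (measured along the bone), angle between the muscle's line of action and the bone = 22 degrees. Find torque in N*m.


Torque = F * d * sin(theta)   (moment arm = d*sin(theta))
d = 28 cm = 0.28 m
Torque = 167 * 0.28 * sin(22)
Torque = 17.52 N*m


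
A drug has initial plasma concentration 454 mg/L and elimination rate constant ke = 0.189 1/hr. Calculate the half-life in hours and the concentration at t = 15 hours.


t_half = ln(2) / ke = 0.693147 / 0.189 = 3.667 hr
C(t) = C0 * exp(-ke*t) = 454 * exp(-0.189*15)
C(15) = 26.66 mg/L


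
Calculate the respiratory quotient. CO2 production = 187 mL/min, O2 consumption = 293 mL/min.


RQ = VCO2 / VO2
RQ = 187 / 293
RQ = 0.6382


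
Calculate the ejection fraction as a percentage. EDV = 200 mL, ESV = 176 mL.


SV = EDV - ESV = 200 - 176 = 24 mL
EF = SV/EDV * 100 = 24/200 * 100
EF = 12%


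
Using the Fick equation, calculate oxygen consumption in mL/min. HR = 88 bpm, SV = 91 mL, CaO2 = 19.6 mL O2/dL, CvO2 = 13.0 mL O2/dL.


CO = HR*SV = 88*91/1000 = 8.008 L/min
a-v O2 diff = 19.6 - 13.0 = 6.6 mL/dL
VO2 = CO * (CaO2-CvO2) * 10 dL/L
VO2 = 8.008 * 6.6 * 10
VO2 = 528.5 mL/min


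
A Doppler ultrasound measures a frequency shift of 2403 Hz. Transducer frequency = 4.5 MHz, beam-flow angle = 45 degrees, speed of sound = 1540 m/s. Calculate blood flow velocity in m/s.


v = fd * c / (2 * f0 * cos(theta))
v = 2403 * 1540 / (2 * 4.5000e+06 * cos(45))
v = 0.5815 m/s


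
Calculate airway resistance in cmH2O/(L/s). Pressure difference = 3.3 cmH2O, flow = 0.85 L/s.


R = dP / flow
R = 3.3 / 0.85
R = 3.882 cmH2O/(L/s)


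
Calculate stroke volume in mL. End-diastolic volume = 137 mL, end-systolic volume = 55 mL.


SV = EDV - ESV
SV = 137 - 55
SV = 82 mL


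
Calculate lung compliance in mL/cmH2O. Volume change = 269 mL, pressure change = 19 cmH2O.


C = dV / dP
C = 269 / 19
C = 14.16 mL/cmH2O


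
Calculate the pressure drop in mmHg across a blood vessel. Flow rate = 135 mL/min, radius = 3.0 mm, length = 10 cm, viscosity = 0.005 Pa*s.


dP = 8*mu*L*Q / (pi*r^4)
Q = 135 mL/min = 2.25e-06 m^3/s
dP = 35.3678 Pa = 35.3678 / 133.322 mmHg = 0.2653 mmHg


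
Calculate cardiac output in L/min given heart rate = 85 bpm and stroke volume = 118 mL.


CO = HR * SV
CO = 85 * 118 / 1000
CO = 10.03 L/min


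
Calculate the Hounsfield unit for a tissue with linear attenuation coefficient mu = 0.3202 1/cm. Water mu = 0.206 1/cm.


HU = ((mu_tissue - mu_water) / mu_water) * 1000
HU = ((0.3202 - 0.206) / 0.206) * 1000
HU = 554.4


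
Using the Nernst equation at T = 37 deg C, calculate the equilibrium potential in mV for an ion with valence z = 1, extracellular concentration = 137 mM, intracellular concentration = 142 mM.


E = (RT/(zF)) * ln(C_out/C_in)
T = 37 + 273.15 = 310.15 K
E = (8.314 * 310.15 / (1 * 96485)) * ln(137/142)
E = -0.958 mV


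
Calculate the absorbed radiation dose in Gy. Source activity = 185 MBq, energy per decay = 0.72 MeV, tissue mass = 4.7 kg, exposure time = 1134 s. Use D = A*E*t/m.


A = 185 MBq = 1.8500e+08 Bq
E = 0.72 MeV = 1.15344e-13 J
D = A*E*t/m = 1.8500e+08*1.15344e-13*1134/4.7
D = 0.005149 Gy


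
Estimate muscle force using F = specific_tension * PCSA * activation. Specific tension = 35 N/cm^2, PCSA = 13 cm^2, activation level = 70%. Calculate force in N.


F = sigma * PCSA * activation
F = 35 * 13 * 0.7
F = 318.5 N


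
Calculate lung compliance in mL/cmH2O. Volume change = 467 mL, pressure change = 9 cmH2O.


C = dV / dP
C = 467 / 9
C = 51.89 mL/cmH2O


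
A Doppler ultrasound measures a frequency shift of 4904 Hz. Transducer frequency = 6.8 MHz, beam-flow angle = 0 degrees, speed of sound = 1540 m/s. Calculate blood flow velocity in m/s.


v = fd * c / (2 * f0 * cos(theta))
v = 4904 * 1540 / (2 * 6.8000e+06 * cos(0))
v = 0.5553 m/s


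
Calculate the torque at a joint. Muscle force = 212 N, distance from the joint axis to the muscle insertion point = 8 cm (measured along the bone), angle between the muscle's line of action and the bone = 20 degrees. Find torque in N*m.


Torque = F * d * sin(theta)   (moment arm = d*sin(theta))
d = 8 cm = 0.08 m
Torque = 212 * 0.08 * sin(20)
Torque = 5.801 N*m


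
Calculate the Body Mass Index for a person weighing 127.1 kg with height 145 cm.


BMI = weight / height^2
height = 145 cm = 1.45 m
BMI = 127.1 / 1.45^2
BMI = 60.45 kg/m^2


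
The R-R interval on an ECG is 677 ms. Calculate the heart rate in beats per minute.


HR = 60 / RR_interval(s)
RR = 677 ms = 0.677 s
HR = 60 / 0.677 = 88.63 bpm


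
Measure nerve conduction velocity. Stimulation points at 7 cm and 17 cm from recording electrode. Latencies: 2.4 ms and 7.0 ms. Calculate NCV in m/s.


Distance = (17 - 7) / 100 = 0.1 m
dt = (7.0 - 2.4) / 1000 = 0.0046 s
NCV = dist / dt = 21.74 m/s


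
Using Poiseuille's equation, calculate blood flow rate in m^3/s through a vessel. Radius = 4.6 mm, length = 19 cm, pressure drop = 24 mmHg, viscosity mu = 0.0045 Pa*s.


Q = pi*r^4*dP / (8*mu*L)
r = 0.0046 m, L = 0.19 m
dP = 24 mmHg = 3199.728 Pa
Q = 6.5802e-04 m^3/s


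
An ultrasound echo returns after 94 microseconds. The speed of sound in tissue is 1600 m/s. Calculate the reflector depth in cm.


depth = c * t / 2
t = 94 us = 9.4000e-05 s
depth = 1600 * 9.4000e-05 / 2
depth = 0.0752 m = 7.52 cm
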